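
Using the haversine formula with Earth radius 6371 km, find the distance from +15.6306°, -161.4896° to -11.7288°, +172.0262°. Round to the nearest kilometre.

Δλ = 172.0262 − -161.4896 = 333.5158°; wrapped into (−180°, 180°]: -26.4842°.
Δφ = -11.7288 − 15.6306 = -27.3594°.
a = sin²(Δφ/2) + cos φ₁ · cos φ₂ · sin²(Δλ/2) = 0.105405.
c = 2·atan2(√a, √(1−a)) = 0.66131 rad → d = 6371·c ≈ 4213.19 km.

4213 km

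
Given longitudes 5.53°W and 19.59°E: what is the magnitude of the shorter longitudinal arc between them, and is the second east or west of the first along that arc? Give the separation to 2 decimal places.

Raw difference: 19.59 − -5.53 = 25.12°.
Normalise into (−180°, 180°]: 25.12° stays 25.12°.
Positive ⇒ the second point lies to the east; separation 25.12°.

25.12° east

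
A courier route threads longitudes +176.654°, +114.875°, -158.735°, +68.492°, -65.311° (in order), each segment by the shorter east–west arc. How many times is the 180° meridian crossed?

Leg 1: +176.654° → +114.875°, shortest Δλ = -61.779° (west) — does not cross 180°.
Leg 2: +114.875° → -158.735°, shortest Δλ = 86.39° (east) — crosses 180°.
Leg 3: -158.735° → +68.492°, shortest Δλ = -132.773° (west) — crosses 180°.
Leg 4: +68.492° → -65.311°, shortest Δλ = -133.803° (west) — does not cross 180°.
Total crossings: 2.

2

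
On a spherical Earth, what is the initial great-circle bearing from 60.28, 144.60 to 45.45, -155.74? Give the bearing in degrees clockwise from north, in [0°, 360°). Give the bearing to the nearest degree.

86°

Δλ = -155.74 − 144.60 = -300.34°; wrapped into (−180°, 180°]: 59.66°.
θ = atan2( sin Δλ · cos φ₂ , cos φ₁ · sin φ₂ − sin φ₁ · cos φ₂ · cos Δλ )
  = atan2(0.60545, 0.04555) = 85.698° → normalised to [0°, 360°): 85.698°.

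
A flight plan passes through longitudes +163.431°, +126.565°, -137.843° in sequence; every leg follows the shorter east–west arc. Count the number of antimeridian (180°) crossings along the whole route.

1

Leg 1: +163.431° → +126.565°, shortest Δλ = -36.866° (west) — does not cross 180°.
Leg 2: +126.565° → -137.843°, shortest Δλ = 95.592° (east) — crosses 180°.
Total crossings: 1.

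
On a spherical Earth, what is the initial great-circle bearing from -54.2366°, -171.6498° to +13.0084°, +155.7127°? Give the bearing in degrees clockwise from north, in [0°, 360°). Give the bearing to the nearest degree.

Δλ = 155.7127 − -171.6498 = 327.3625°; wrapped into (−180°, 180°]: -32.6375°.
θ = atan2( sin Δλ · cos φ₂ , cos φ₁ · sin φ₂ − sin φ₁ · cos φ₂ · cos Δλ )
  = atan2(-0.52548, 0.79733) = -33.387° → normalised to [0°, 360°): 326.613°.

327°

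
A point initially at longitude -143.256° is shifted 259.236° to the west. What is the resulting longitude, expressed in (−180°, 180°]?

Start at -143.256°; shift −259.236° → -402.492°.
-402.492° lies outside (−180°, 180°]; add 360° → -42.492°.

-42.492°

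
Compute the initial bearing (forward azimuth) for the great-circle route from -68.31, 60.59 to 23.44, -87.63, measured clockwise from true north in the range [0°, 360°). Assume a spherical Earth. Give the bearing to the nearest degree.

220°

Δλ = -87.63 − 60.59 = -148.22°.
θ = atan2( sin Δλ · cos φ₂ , cos φ₁ · sin φ₂ − sin φ₁ · cos φ₂ · cos Δλ )
  = atan2(-0.48320, -0.57769) = -140.090° → normalised to [0°, 360°): 219.910°.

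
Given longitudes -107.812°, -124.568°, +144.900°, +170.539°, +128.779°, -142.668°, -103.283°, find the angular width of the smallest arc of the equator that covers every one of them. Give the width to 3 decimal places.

127.938°

Sort the longitudes: -142.668°, -124.568°, -107.812°, -103.283°, +128.779°, +144.900°, +170.539°.
Eastward gaps between consecutive values (wrapping around): 18.100°, 16.756°, 4.529°, 232.062°, 16.121°, 25.639°, 46.793°.
Largest gap = 232.062° ⇒ minimal covering band is its complement: 360° − 232.062° = 127.938°.
Band runs from +128.779° eastward to -103.283°, crossing the antimeridian.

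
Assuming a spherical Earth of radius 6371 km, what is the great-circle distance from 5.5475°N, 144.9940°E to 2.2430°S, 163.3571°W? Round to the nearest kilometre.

Δλ = -163.3571 − 144.9940 = -308.3511°; wrapped into (−180°, 180°]: 51.6489°.
Δφ = -2.2430 − 5.5475 = -7.7905°.
a = sin²(Δφ/2) + cos φ₁ · cos φ₂ · sin²(Δλ/2) = 0.193342.
c = 2·atan2(√a, √(1−a)) = 0.91054 rad → d = 6371·c ≈ 5801.08 km.

5801 km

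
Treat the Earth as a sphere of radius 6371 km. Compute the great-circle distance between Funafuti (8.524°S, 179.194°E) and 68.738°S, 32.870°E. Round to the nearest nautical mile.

5958 nmi

Δλ = 32.870 − 179.194 = -146.324°.
Δφ = -68.738 − -8.524 = -60.214°.
a = sin²(Δφ/2) + cos φ₁ · cos φ₂ · sin²(Δλ/2) = 0.580155.
c = 2·atan2(√a, √(1−a)) = 1.73180 rad → d = 6371·c ≈ 11033.31 km ≈ 5957.51 nmi.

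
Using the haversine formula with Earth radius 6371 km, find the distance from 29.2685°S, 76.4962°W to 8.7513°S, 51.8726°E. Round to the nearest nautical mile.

7051 nmi

Δλ = 51.8726 − -76.4962 = 128.3688°.
Δφ = -8.7513 − -29.2685 = 20.5172°.
a = sin²(Δφ/2) + cos φ₁ · cos φ₂ · sin²(Δλ/2) = 0.730395.
c = 2·atan2(√a, √(1−a)) = 2.04968 rad → d = 6371·c ≈ 13058.52 km ≈ 7051.04 nmi.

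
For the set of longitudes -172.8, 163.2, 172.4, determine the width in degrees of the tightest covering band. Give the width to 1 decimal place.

24.0°

Sort the longitudes: -172.8°, +163.2°, +172.4°.
Eastward gaps between consecutive values (wrapping around): 336.0°, 9.2°, 14.8°.
Largest gap = 336.0° ⇒ minimal covering band is its complement: 360° − 336.0° = 24.0°.
Band runs from +163.2° eastward to -172.8°, crossing the antimeridian.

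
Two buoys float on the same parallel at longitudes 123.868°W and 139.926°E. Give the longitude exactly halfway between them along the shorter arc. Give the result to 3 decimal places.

Signed shortest Δλ from -123.868° to +139.926° is -96.206°.
Midpoint longitude = -123.868° + (-96.206°)/2 = -123.868° − 48.103° = -171.971°.
(The naïve average (-123.868 + +139.926)/2 = 8.029° is on the wrong side of the globe.)

171.971°W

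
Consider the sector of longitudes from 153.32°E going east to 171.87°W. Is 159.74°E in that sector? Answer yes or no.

Band width going east from +153.32° to -171.87°: ((-171.87 − 153.32) mod 360) = 34.81°.
Offset of +159.74° east of the west edge: ((159.74 − 153.32) mod 360) = 6.42°.
6.42° ≤ 34.81° ⇒ inside.

Yes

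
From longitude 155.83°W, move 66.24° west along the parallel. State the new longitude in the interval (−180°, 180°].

Start at -155.83°; shift −66.24° → -222.07°.
-222.07° lies outside (−180°, 180°]; add 360° → +137.93°.

137.93°E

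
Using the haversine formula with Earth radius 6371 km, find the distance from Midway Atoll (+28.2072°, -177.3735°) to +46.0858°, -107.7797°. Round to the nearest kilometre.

Δλ = -107.7797 − -177.3735 = 69.5938°.
Δφ = 46.0858 − 28.2072 = 17.8786°.
a = sin²(Δφ/2) + cos φ₁ · cos φ₂ · sin²(Δλ/2) = 0.223195.
c = 2·atan2(√a, √(1−a)) = 0.98410 rad → d = 6371·c ≈ 6269.73 km.

6270 km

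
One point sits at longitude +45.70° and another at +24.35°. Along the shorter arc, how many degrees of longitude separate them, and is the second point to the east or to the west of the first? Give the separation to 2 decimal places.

21.35° west

Raw difference: 24.35 − 45.70 = -21.35°.
Normalise into (−180°, 180°]: -21.35° stays -21.35°.
Negative ⇒ the second point lies to the west; separation 21.35°.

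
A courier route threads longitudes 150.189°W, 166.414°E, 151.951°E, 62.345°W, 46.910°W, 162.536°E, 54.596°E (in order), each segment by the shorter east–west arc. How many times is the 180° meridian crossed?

3

Leg 1: -150.189° → +166.414°, shortest Δλ = -43.397° (west) — crosses 180°.
Leg 2: +166.414° → +151.951°, shortest Δλ = -14.463° (west) — does not cross 180°.
Leg 3: +151.951° → -62.345°, shortest Δλ = 145.704° (east) — crosses 180°.
Leg 4: -62.345° → -46.910°, shortest Δλ = 15.435° (east) — does not cross 180°.
Leg 5: -46.910° → +162.536°, shortest Δλ = -150.554° (west) — crosses 180°.
Leg 6: +162.536° → +54.596°, shortest Δλ = -107.94° (west) — does not cross 180°.
Total crossings: 3.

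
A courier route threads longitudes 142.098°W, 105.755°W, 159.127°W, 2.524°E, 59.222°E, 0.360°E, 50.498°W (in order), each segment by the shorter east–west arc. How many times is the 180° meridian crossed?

0

Leg 1: -142.098° → -105.755°, shortest Δλ = 36.343° (east) — does not cross 180°.
Leg 2: -105.755° → -159.127°, shortest Δλ = -53.372° (west) — does not cross 180°.
Leg 3: -159.127° → +2.524°, shortest Δλ = 161.651° (east) — does not cross 180°.
Leg 4: +2.524° → +59.222°, shortest Δλ = 56.698° (east) — does not cross 180°.
Leg 5: +59.222° → +0.360°, shortest Δλ = -58.862° (west) — does not cross 180°.
Leg 6: +0.360° → -50.498°, shortest Δλ = -50.858° (west) — does not cross 180°.
Total crossings: 0.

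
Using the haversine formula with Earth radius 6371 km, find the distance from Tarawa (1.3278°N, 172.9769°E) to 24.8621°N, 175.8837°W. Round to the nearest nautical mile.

1554 nmi

Δλ = -175.8837 − 172.9769 = -348.8606°; wrapped into (−180°, 180°]: 11.1394°.
Δφ = 24.8621 − 1.3278 = 23.5343°.
a = sin²(Δφ/2) + cos φ₁ · cos φ₂ · sin²(Δλ/2) = 0.050134.
c = 2·atan2(√a, √(1−a)) = 0.45164 rad → d = 6371·c ≈ 2877.41 km ≈ 1553.68 nmi.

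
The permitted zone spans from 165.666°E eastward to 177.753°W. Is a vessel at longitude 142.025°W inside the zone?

Band width going east from +165.666° to -177.753°: ((-177.753 − 165.666) mod 360) = 16.581°.
Offset of -142.025° east of the west edge: ((-142.025 − 165.666) mod 360) = 52.309°.
52.309° > 16.581° ⇒ outside.

No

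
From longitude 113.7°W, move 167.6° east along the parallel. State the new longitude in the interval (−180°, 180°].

Start at -113.7°; shift +167.6° → +53.9°.
+53.9° already lies in (−180°, 180°].

53.9°E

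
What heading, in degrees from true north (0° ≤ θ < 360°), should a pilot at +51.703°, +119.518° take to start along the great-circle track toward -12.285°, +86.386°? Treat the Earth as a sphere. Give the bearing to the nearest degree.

Δλ = 86.386 − 119.518 = -33.132°.
θ = atan2( sin Δλ · cos φ₂ , cos φ₁ · sin φ₂ − sin φ₁ · cos φ₂ · cos Δλ )
  = atan2(-0.53405, -0.77402) = -145.395° → normalised to [0°, 360°): 214.605°.

215°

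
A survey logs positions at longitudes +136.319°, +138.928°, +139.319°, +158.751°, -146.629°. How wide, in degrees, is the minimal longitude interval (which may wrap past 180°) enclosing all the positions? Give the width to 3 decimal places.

Sort the longitudes: -146.629°, +136.319°, +138.928°, +139.319°, +158.751°.
Eastward gaps between consecutive values (wrapping around): 282.948°, 2.609°, 0.391°, 19.432°, 54.620°.
Largest gap = 282.948° ⇒ minimal covering band is its complement: 360° − 282.948° = 77.052°.
Band runs from +136.319° eastward to -146.629°, crossing the antimeridian.

77.052°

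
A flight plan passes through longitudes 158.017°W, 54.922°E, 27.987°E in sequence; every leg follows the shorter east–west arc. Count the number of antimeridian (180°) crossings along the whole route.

1

Leg 1: -158.017° → +54.922°, shortest Δλ = -147.061° (west) — crosses 180°.
Leg 2: +54.922° → +27.987°, shortest Δλ = -26.935° (west) — does not cross 180°.
Total crossings: 1.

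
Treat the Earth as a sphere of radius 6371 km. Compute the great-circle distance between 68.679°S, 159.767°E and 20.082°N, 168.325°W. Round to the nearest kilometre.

Δλ = -168.325 − 159.767 = -328.092°; wrapped into (−180°, 180°]: 31.908°.
Δφ = 20.082 − -68.679 = 88.761°.
a = sin²(Δφ/2) + cos φ₁ · cos φ₂ · sin²(Δλ/2) = 0.514988.
c = 2·atan2(√a, √(1−a)) = 1.60078 rad → d = 6371·c ≈ 10198.55 km.

10199 km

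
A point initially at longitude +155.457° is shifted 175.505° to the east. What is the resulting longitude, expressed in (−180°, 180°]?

Start at +155.457°; shift +175.505° → +330.962°.
+330.962° lies outside (−180°, 180°]; subtract 360° → -29.038°.

-29.038°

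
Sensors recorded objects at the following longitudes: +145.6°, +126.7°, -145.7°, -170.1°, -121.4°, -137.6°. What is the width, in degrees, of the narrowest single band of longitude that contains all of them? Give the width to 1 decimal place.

Sort the longitudes: -170.1°, -145.7°, -137.6°, -121.4°, +126.7°, +145.6°.
Eastward gaps between consecutive values (wrapping around): 24.4°, 8.1°, 16.2°, 248.1°, 18.9°, 44.3°.
Largest gap = 248.1° ⇒ minimal covering band is its complement: 360° − 248.1° = 111.9°.
Band runs from +126.7° eastward to -121.4°, crossing the antimeridian.

111.9°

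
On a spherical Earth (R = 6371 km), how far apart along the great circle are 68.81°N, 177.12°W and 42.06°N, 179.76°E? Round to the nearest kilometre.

Δλ = 179.76 − -177.12 = 356.88°; wrapped into (−180°, 180°]: -3.12°.
Δφ = 42.06 − 68.81 = -26.75°.
a = sin²(Δφ/2) + cos φ₁ · cos φ₂ · sin²(Δλ/2) = 0.053709.
c = 2·atan2(√a, √(1−a)) = 0.46776 rad → d = 6371·c ≈ 2980.09 km.

2980 km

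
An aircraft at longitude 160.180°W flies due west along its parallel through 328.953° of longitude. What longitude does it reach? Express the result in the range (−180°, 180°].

Start at -160.180°; shift −328.953° → -489.133°.
-489.133° lies outside (−180°, 180°]; add 360° → -129.133°.

129.133°W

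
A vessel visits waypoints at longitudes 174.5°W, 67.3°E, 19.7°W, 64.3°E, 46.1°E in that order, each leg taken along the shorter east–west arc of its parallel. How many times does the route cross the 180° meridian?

Leg 1: -174.5° → +67.3°, shortest Δλ = -118.2° (west) — crosses 180°.
Leg 2: +67.3° → -19.7°, shortest Δλ = -87.0° (west) — does not cross 180°.
Leg 3: -19.7° → +64.3°, shortest Δλ = 84.0° (east) — does not cross 180°.
Leg 4: +64.3° → +46.1°, shortest Δλ = -18.2° (west) — does not cross 180°.
Total crossings: 1.

1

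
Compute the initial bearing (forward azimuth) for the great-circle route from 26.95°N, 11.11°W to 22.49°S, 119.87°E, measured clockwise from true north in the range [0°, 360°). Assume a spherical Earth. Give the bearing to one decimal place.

95.4°

Δλ = 119.87 − -11.11 = 130.98°.
θ = atan2( sin Δλ · cos φ₂ , cos φ₁ · sin φ₂ − sin φ₁ · cos φ₂ · cos Δλ )
  = atan2(0.69752, -0.06637) = 95.435° → normalised to [0°, 360°): 95.435°.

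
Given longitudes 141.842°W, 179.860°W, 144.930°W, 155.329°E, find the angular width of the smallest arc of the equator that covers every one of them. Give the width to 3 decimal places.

62.829°

Sort the longitudes: -179.860°, -144.930°, -141.842°, +155.329°.
Eastward gaps between consecutive values (wrapping around): 34.930°, 3.088°, 297.171°, 24.811°.
Largest gap = 297.171° ⇒ minimal covering band is its complement: 360° − 297.171° = 62.829°.
Band runs from +155.329° eastward to -141.842°, crossing the antimeridian.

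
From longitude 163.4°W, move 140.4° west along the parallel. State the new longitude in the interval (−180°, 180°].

56.2°E

Start at -163.4°; shift −140.4° → -303.8°.
-303.8° lies outside (−180°, 180°]; add 360° → +56.2°.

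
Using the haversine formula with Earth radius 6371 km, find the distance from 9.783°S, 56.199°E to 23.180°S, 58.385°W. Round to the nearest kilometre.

12016 km

Δλ = -58.385 − 56.199 = -114.584°.
Δφ = -23.180 − -9.783 = -13.397°.
a = sin²(Δφ/2) + cos φ₁ · cos φ₂ · sin²(Δλ/2) = 0.654999.
c = 2·atan2(√a, √(1−a)) = 1.88599 rad → d = 6371·c ≈ 12015.62 km.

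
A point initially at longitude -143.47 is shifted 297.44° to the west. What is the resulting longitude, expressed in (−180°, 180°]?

-80.91°

Start at -143.47°; shift −297.44° → -440.91°.
-440.91° lies outside (−180°, 180°]; add 360° → -80.91°.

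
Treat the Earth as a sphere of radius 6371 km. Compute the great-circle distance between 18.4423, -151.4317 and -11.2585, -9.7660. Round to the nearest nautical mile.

Δλ = -9.7660 − -151.4317 = 141.6657°.
Δφ = -11.2585 − 18.4423 = -29.7008°.
a = sin²(Δφ/2) + cos φ₁ · cos φ₂ · sin²(Δλ/2) = 0.895782.
c = 2·atan2(√a, √(1−a)) = 2.48416 rad → d = 6371·c ≈ 15826.58 km ≈ 8545.67 nmi.

8546 nmi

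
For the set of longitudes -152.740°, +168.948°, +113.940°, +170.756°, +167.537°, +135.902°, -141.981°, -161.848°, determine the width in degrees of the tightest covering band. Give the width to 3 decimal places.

104.079°

Sort the longitudes: -161.848°, -152.740°, -141.981°, +113.940°, +135.902°, +167.537°, +168.948°, +170.756°.
Eastward gaps between consecutive values (wrapping around): 9.108°, 10.759°, 255.921°, 21.962°, 31.635°, 1.411°, 1.808°, 27.396°.
Largest gap = 255.921° ⇒ minimal covering band is its complement: 360° − 255.921° = 104.079°.
Band runs from +113.940° eastward to -141.981°, crossing the antimeridian.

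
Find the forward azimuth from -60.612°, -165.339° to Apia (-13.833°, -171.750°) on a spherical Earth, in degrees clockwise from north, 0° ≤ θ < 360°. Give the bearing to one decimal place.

Δλ = -171.750 − -165.339 = -6.411°.
θ = atan2( sin Δλ · cos φ₂ , cos φ₁ · sin φ₂ − sin φ₁ · cos φ₂ · cos Δλ )
  = atan2(-0.10842, 0.72343) = -8.524° → normalised to [0°, 360°): 351.476°.

351.5°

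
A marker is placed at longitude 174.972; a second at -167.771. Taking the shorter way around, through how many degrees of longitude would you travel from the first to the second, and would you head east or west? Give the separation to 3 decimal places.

17.257° east

Raw difference: -167.771 − 174.972 = -342.743°.
Normalise into (−180°, 180°]: -342.743° + 360° = 17.257°.
Positive ⇒ the second point lies to the east; separation 17.257°.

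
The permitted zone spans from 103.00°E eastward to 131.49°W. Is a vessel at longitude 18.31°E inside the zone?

Band width going east from +103.00° to -131.49°: ((-131.49 − 103.00) mod 360) = 125.51°.
Offset of +18.31° east of the west edge: ((18.31 − 103.00) mod 360) = 275.31°.
275.31° > 125.51° ⇒ outside.

No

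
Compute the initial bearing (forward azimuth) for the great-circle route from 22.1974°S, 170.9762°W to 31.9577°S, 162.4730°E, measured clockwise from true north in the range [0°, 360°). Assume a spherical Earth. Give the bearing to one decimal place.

Δλ = 162.4730 − -170.9762 = 333.4492°; wrapped into (−180°, 180°]: -26.5508°.
θ = atan2( sin Δλ · cos φ₂ , cos φ₁ · sin φ₂ − sin φ₁ · cos φ₂ · cos Δλ )
  = atan2(-0.37924, -0.20333) = -118.198° → normalised to [0°, 360°): 241.802°.

241.8°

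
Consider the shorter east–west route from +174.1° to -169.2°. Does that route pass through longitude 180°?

Naïve |-169.2 − 174.1| = 343.3° > 180°, so the shorter arc goes the other way round — across 180°.
Signed shortest Δλ = ((-169.2 − 174.1 + 180) mod 360) − 180 = 16.7°.
Going east by 16.7° from +174.1° passes through 180° before reaching -169.2°.

Yes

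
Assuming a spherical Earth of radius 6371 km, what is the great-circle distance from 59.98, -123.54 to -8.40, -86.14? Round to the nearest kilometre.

8288 km

Δλ = -86.14 − -123.54 = 37.40°.
Δφ = -8.40 − 59.98 = -68.38°.
a = sin²(Δφ/2) + cos φ₁ · cos φ₂ · sin²(Δλ/2) = 0.366651.
c = 2·atan2(√a, √(1−a)) = 1.30083 rad → d = 6371·c ≈ 8287.60 km.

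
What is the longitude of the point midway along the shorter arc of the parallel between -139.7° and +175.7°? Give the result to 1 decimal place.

Signed shortest Δλ from -139.7° to +175.7° is -44.6°.
Midpoint longitude = -139.7° + (-44.6°)/2 = -139.7° − 22.3° = -162.0°.
(The naïve average (-139.7 + +175.7)/2 = 18.0° is on the wrong side of the globe.)

-162.0°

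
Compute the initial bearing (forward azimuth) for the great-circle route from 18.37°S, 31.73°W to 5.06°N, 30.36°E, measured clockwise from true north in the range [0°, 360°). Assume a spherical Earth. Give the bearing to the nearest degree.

75°

Δλ = 30.36 − -31.73 = 62.09°.
θ = atan2( sin Δλ · cos φ₂ , cos φ₁ · sin φ₂ − sin φ₁ · cos φ₂ · cos Δλ )
  = atan2(0.88024, 0.23065) = 75.317° → normalised to [0°, 360°): 75.317°.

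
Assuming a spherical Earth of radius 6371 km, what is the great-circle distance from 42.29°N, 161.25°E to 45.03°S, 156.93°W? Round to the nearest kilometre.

10559 km

Δλ = -156.93 − 161.25 = -318.18°; wrapped into (−180°, 180°]: 41.82°.
Δφ = -45.03 − 42.29 = -87.32°.
a = sin²(Δφ/2) + cos φ₁ · cos φ₂ · sin²(Δλ/2) = 0.543215.
c = 2·atan2(√a, √(1−a)) = 1.65734 rad → d = 6371·c ≈ 10558.88 km.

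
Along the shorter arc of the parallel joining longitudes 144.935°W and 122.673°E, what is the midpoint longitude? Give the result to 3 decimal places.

Signed shortest Δλ from -144.935° to +122.673° is -92.392°.
Midpoint longitude = -144.935° + (-92.392°)/2 = -144.935° − 46.196° = -191.131°.
Normalise into (−180°, 180°]: +168.869°.
(The naïve average (-144.935 + +122.673)/2 = -11.131° is on the wrong side of the globe.)

168.869°E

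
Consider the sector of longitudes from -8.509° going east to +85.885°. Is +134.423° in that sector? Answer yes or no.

No

Band width going east from -8.509° to +85.885°: ((85.885 − -8.509) mod 360) = 94.394°.
Offset of +134.423° east of the west edge: ((134.423 − -8.509) mod 360) = 142.932°.
142.932° > 94.394° ⇒ outside.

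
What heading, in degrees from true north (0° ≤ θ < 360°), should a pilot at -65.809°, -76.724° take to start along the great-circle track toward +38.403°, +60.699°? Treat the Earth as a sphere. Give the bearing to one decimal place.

117.1°

Δλ = 60.699 − -76.724 = 137.423°.
θ = atan2( sin Δλ · cos φ₂ , cos φ₁ · sin φ₂ − sin φ₁ · cos φ₂ · cos Δλ )
  = atan2(0.53021, -0.27184) = 117.144° → normalised to [0°, 360°): 117.144°.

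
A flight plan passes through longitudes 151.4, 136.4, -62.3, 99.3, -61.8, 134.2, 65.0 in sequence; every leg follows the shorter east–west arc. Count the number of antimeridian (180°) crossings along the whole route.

Leg 1: +151.4° → +136.4°, shortest Δλ = -15.0° (west) — does not cross 180°.
Leg 2: +136.4° → -62.3°, shortest Δλ = 161.3° (east) — crosses 180°.
Leg 3: -62.3° → +99.3°, shortest Δλ = 161.6° (east) — does not cross 180°.
Leg 4: +99.3° → -61.8°, shortest Δλ = -161.1° (west) — does not cross 180°.
Leg 5: -61.8° → +134.2°, shortest Δλ = -164.0° (west) — crosses 180°.
Leg 6: +134.2° → +65.0°, shortest Δλ = -69.2° (west) — does not cross 180°.
Total crossings: 2.

2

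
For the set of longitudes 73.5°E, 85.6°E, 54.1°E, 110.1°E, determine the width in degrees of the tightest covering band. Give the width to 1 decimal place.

Sort the longitudes: +54.1°, +73.5°, +85.6°, +110.1°.
Eastward gaps between consecutive values (wrapping around): 19.4°, 12.1°, 24.5°, 304.0°.
Largest gap = 304.0° ⇒ minimal covering band is its complement: 360° − 304.0° = 56.0°.
Band runs from +54.1° eastward to +110.1°.

56.0°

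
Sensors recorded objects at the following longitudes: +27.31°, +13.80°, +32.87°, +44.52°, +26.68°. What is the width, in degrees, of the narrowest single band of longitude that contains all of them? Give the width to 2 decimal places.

30.72°

Sort the longitudes: +13.80°, +26.68°, +27.31°, +32.87°, +44.52°.
Eastward gaps between consecutive values (wrapping around): 12.88°, 0.63°, 5.56°, 11.65°, 329.28°.
Largest gap = 329.28° ⇒ minimal covering band is its complement: 360° − 329.28° = 30.72°.
Band runs from +13.80° eastward to +44.52°.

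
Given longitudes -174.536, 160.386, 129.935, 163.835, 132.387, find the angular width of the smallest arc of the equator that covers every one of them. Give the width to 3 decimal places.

Sort the longitudes: -174.536°, +129.935°, +132.387°, +160.386°, +163.835°.
Eastward gaps between consecutive values (wrapping around): 304.471°, 2.452°, 27.999°, 3.449°, 21.629°.
Largest gap = 304.471° ⇒ minimal covering band is its complement: 360° − 304.471° = 55.529°.
Band runs from +129.935° eastward to -174.536°, crossing the antimeridian.

55.529°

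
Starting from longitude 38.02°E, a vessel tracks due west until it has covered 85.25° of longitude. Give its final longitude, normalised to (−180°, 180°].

Start at +38.02°; shift −85.25° → -47.23°.
-47.23° already lies in (−180°, 180°].

47.23°W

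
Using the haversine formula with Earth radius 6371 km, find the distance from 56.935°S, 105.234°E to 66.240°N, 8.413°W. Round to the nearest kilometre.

Δλ = -8.413 − 105.234 = -113.647°.
Δφ = 66.240 − -56.935 = 123.175°.
a = sin²(Δφ/2) + cos φ₁ · cos φ₂ · sin²(Δλ/2) = 0.927595.
c = 2·atan2(√a, √(1−a)) = 2.59671 rad → d = 6371·c ≈ 16543.67 km.

16544 km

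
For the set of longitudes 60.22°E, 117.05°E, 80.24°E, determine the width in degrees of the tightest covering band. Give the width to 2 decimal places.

56.83°

Sort the longitudes: +60.22°, +80.24°, +117.05°.
Eastward gaps between consecutive values (wrapping around): 20.02°, 36.81°, 303.17°.
Largest gap = 303.17° ⇒ minimal covering band is its complement: 360° − 303.17° = 56.83°.
Band runs from +60.22° eastward to +117.05°.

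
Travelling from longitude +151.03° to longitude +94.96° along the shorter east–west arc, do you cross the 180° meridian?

No

Signed shortest Δλ = ((94.96 − 151.03 + 180) mod 360) − 180 = -56.07°.
Going west by 56.07° from +151.03° reaches +94.96° without touching 180°.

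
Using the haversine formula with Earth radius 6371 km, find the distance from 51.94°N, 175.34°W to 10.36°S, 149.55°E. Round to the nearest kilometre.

Δλ = 149.55 − -175.34 = 324.89°; wrapped into (−180°, 180°]: -35.11°.
Δφ = -10.36 − 51.94 = -62.30°.
a = sin²(Δφ/2) + cos φ₁ · cos φ₂ · sin²(Δλ/2) = 0.322750.
c = 2·atan2(√a, √(1−a)) = 1.20842 rad → d = 6371·c ≈ 7698.82 km.

7699 km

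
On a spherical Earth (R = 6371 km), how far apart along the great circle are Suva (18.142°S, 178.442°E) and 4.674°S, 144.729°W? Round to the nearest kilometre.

4272 km

Δλ = -144.729 − 178.442 = -323.171°; wrapped into (−180°, 180°]: 36.829°.
Δφ = -4.674 − -18.142 = 13.468°.
a = sin²(Δφ/2) + cos φ₁ · cos φ₂ · sin²(Δλ/2) = 0.108260.
c = 2·atan2(√a, √(1−a)) = 0.67055 rad → d = 6371·c ≈ 4272.07 km.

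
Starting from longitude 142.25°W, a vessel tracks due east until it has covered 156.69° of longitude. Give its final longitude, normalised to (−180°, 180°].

Start at -142.25°; shift +156.69° → +14.44°.
+14.44° already lies in (−180°, 180°].

14.44°E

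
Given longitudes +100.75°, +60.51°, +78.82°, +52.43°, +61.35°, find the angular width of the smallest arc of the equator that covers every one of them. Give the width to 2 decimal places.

Sort the longitudes: +52.43°, +60.51°, +61.35°, +78.82°, +100.75°.
Eastward gaps between consecutive values (wrapping around): 8.08°, 0.84°, 17.47°, 21.93°, 311.68°.
Largest gap = 311.68° ⇒ minimal covering band is its complement: 360° − 311.68° = 48.32°.
Band runs from +52.43° eastward to +100.75°.

48.32°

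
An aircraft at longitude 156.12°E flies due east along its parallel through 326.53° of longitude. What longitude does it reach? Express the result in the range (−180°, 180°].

122.65°E

Start at +156.12°; shift +326.53° → +482.65°.
+482.65° lies outside (−180°, 180°]; subtract 360° → +122.65°.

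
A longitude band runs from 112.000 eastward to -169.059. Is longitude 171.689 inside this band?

Yes

Band width going east from +112.000° to -169.059°: ((-169.059 − 112.000) mod 360) = 78.941°.
Offset of +171.689° east of the west edge: ((171.689 − 112.000) mod 360) = 59.689°.
59.689° ≤ 78.941° ⇒ inside.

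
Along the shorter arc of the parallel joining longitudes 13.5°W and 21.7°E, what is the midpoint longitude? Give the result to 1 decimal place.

Signed shortest Δλ from -13.5° to +21.7° is +35.2°.
Midpoint longitude = -13.5° + (+35.2°)/2 = -13.5° + 17.6° = +4.1°.

4.1°E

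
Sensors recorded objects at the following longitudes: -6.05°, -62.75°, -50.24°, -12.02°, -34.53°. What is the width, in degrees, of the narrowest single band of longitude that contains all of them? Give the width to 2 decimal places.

Sort the longitudes: -62.75°, -50.24°, -34.53°, -12.02°, -6.05°.
Eastward gaps between consecutive values (wrapping around): 12.51°, 15.71°, 22.51°, 5.97°, 303.30°.
Largest gap = 303.30° ⇒ minimal covering band is its complement: 360° − 303.30° = 56.70°.
Band runs from -62.75° eastward to -6.05°.

56.70°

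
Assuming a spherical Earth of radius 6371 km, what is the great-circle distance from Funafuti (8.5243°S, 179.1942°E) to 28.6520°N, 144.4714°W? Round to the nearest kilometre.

Δλ = -144.4714 − 179.1942 = -323.6656°; wrapped into (−180°, 180°]: 36.3344°.
Δφ = 28.6520 − -8.5243 = 37.1763°.
a = sin²(Δφ/2) + cos φ₁ · cos φ₂ · sin²(Δλ/2) = 0.185977.
c = 2·atan2(√a, √(1−a)) = 0.89176 rad → d = 6371·c ≈ 5681.39 km.

5681 km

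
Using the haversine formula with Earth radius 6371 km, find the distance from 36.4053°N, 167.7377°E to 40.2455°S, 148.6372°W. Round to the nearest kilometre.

9617 km

Δλ = -148.6372 − 167.7377 = -316.3749°; wrapped into (−180°, 180°]: 43.6251°.
Δφ = -40.2455 − 36.4053 = -76.6508°.
a = sin²(Δφ/2) + cos φ₁ · cos φ₂ · sin²(Δλ/2) = 0.469374.
c = 2·atan2(√a, √(1−a)) = 1.50951 rad → d = 6371·c ≈ 9617.06 km.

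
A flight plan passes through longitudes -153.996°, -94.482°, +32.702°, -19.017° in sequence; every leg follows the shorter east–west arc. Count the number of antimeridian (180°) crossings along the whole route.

0

Leg 1: -153.996° → -94.482°, shortest Δλ = 59.514° (east) — does not cross 180°.
Leg 2: -94.482° → +32.702°, shortest Δλ = 127.184° (east) — does not cross 180°.
Leg 3: +32.702° → -19.017°, shortest Δλ = -51.719° (west) — does not cross 180°.
Total crossings: 0.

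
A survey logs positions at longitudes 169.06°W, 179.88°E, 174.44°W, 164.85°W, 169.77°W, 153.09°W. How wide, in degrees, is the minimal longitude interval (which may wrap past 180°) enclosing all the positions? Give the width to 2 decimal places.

Sort the longitudes: -174.44°, -169.77°, -169.06°, -164.85°, -153.09°, +179.88°.
Eastward gaps between consecutive values (wrapping around): 4.67°, 0.71°, 4.21°, 11.76°, 332.97°, 5.68°.
Largest gap = 332.97° ⇒ minimal covering band is its complement: 360° − 332.97° = 27.03°.
Band runs from +179.88° eastward to -153.09°, crossing the antimeridian.

27.03°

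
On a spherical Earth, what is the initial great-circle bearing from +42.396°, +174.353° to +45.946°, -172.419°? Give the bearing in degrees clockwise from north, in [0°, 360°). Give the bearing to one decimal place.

65.0°

Δλ = -172.419 − 174.353 = -346.772°; wrapped into (−180°, 180°]: 13.228°.
θ = atan2( sin Δλ · cos φ₂ , cos φ₁ · sin φ₂ − sin φ₁ · cos φ₂ · cos Δλ )
  = atan2(0.15911, 0.07436) = 64.951° → normalised to [0°, 360°): 64.951°.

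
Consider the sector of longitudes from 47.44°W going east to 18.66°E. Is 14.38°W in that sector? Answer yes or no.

Yes

Band width going east from -47.44° to +18.66°: ((18.66 − -47.44) mod 360) = 66.10°.
Offset of -14.38° east of the west edge: ((-14.38 − -47.44) mod 360) = 33.06°.
33.06° ≤ 66.10° ⇒ inside.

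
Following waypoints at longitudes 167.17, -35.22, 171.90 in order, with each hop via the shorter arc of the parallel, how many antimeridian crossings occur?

Leg 1: +167.17° → -35.22°, shortest Δλ = 157.61° (east) — crosses 180°.
Leg 2: -35.22° → +171.90°, shortest Δλ = -152.88° (west) — crosses 180°.
Total crossings: 2.

2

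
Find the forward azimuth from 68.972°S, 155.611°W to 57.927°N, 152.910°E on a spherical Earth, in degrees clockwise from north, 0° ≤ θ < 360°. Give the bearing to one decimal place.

Δλ = 152.910 − -155.611 = 308.521°; wrapped into (−180°, 180°]: -51.479°.
θ = atan2( sin Δλ · cos φ₂ , cos φ₁ · sin φ₂ − sin φ₁ · cos φ₂ · cos Δλ )
  = atan2(-0.41544, 0.61274) = -34.138° → normalised to [0°, 360°): 325.862°.

325.9°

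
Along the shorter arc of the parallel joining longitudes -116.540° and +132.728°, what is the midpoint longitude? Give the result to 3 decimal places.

Signed shortest Δλ from -116.540° to +132.728° is -110.732°.
Midpoint longitude = -116.540° + (-110.732°)/2 = -116.540° − 55.366° = -171.906°.
(The naïve average (-116.540 + +132.728)/2 = 8.094° is on the wrong side of the globe.)

-171.906°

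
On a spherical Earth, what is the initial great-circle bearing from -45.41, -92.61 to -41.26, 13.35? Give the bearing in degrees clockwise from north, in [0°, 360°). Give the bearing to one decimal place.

Δλ = 13.35 − -92.61 = 105.96°.
θ = atan2( sin Δλ · cos φ₂ , cos φ₁ · sin φ₂ − sin φ₁ · cos φ₂ · cos Δλ )
  = atan2(0.72275, -0.61017) = 130.172° → normalised to [0°, 360°): 130.172°.

130.2°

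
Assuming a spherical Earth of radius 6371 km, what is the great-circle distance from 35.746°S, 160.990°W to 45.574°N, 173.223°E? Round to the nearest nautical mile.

Δλ = 173.223 − -160.990 = 334.213°; wrapped into (−180°, 180°]: -25.787°.
Δφ = 45.574 − -35.746 = 81.320°.
a = sin²(Δφ/2) + cos φ₁ · cos φ₂ · sin²(Δλ/2) = 0.452830.
c = 2·atan2(√a, √(1−a)) = 1.47631 rad → d = 6371·c ≈ 9405.60 km ≈ 5078.62 nmi.

5079 nmi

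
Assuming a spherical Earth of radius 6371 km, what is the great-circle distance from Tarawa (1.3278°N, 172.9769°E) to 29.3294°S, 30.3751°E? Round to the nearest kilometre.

14981 km

Δλ = 30.3751 − 172.9769 = -142.6018°.
Δφ = -29.3294 − 1.3278 = -30.6572°.
a = sin²(Δφ/2) + cos φ₁ · cos φ₂ · sin²(Δλ/2) = 0.851883.
c = 2·atan2(√a, √(1−a)) = 2.35148 rad → d = 6371·c ≈ 14981.29 km.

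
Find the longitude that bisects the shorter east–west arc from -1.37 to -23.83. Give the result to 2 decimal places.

-12.60°

Signed shortest Δλ from -1.37° to -23.83° is -22.46°.
Midpoint longitude = -1.37° + (-22.46°)/2 = -1.37° − 11.23° = -12.60°.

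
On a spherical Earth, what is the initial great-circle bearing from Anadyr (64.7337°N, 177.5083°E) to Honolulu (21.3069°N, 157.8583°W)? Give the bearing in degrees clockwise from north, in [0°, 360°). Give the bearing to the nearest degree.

148°

Δλ = -157.8583 − 177.5083 = -335.3666°; wrapped into (−180°, 180°]: 24.6334°.
θ = atan2( sin Δλ · cos φ₂ , cos φ₁ · sin φ₂ − sin φ₁ · cos φ₂ · cos Δλ )
  = atan2(0.38832, -0.61075) = 147.552° → normalised to [0°, 360°): 147.552°.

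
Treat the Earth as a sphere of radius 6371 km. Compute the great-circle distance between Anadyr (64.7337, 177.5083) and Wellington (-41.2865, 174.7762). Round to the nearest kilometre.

11791 km

Δλ = 174.7762 − 177.5083 = -2.7321°.
Δφ = -41.2865 − 64.7337 = -106.0202°.
a = sin²(Δφ/2) + cos φ₁ · cos φ₂ · sin²(Δλ/2) = 0.638170.
c = 2·atan2(√a, √(1−a)) = 1.85078 rad → d = 6371·c ≈ 11791.32 km.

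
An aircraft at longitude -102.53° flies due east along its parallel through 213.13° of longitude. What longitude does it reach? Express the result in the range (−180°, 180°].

Start at -102.53°; shift +213.13° → +110.60°.
+110.60° already lies in (−180°, 180°].

+110.60°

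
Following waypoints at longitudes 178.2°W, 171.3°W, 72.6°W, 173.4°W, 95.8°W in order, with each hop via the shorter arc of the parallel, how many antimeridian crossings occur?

0

Leg 1: -178.2° → -171.3°, shortest Δλ = 6.9° (east) — does not cross 180°.
Leg 2: -171.3° → -72.6°, shortest Δλ = 98.7° (east) — does not cross 180°.
Leg 3: -72.6° → -173.4°, shortest Δλ = -100.8° (west) — does not cross 180°.
Leg 4: -173.4° → -95.8°, shortest Δλ = 77.6° (east) — does not cross 180°.
Total crossings: 0.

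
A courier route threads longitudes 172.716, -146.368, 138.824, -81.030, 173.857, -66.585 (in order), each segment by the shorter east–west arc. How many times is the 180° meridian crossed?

Leg 1: +172.716° → -146.368°, shortest Δλ = 40.916° (east) — crosses 180°.
Leg 2: -146.368° → +138.824°, shortest Δλ = -74.808° (west) — crosses 180°.
Leg 3: +138.824° → -81.030°, shortest Δλ = 140.146° (east) — crosses 180°.
Leg 4: -81.030° → +173.857°, shortest Δλ = -105.113° (west) — crosses 180°.
Leg 5: +173.857° → -66.585°, shortest Δλ = 119.558° (east) — crosses 180°.
Total crossings: 5.

5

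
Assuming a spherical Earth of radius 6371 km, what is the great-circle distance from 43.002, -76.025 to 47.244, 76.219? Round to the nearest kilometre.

Δλ = 76.219 − -76.025 = 152.244°.
Δφ = 47.244 − 43.002 = 4.242°.
a = sin²(Δφ/2) + cos φ₁ · cos φ₂ · sin²(Δλ/2) = 0.469290.
c = 2·atan2(√a, √(1−a)) = 1.50934 rad → d = 6371·c ≈ 9615.99 km.

9616 km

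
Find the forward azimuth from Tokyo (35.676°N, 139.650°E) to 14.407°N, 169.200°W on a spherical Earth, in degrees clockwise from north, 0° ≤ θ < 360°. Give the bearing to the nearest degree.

101°

Δλ = -169.200 − 139.650 = -308.850°; wrapped into (−180°, 180°]: 51.150°.
θ = atan2( sin Δλ · cos φ₂ , cos φ₁ · sin φ₂ − sin φ₁ · cos φ₂ · cos Δλ )
  = atan2(0.75430, -0.15221) = 101.409° → normalised to [0°, 360°): 101.409°.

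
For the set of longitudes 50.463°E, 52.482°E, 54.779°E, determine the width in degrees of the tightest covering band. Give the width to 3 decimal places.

4.316°

Sort the longitudes: +50.463°, +52.482°, +54.779°.
Eastward gaps between consecutive values (wrapping around): 2.019°, 2.297°, 355.684°.
Largest gap = 355.684° ⇒ minimal covering band is its complement: 360° − 355.684° = 4.316°.
Band runs from +50.463° eastward to +54.779°.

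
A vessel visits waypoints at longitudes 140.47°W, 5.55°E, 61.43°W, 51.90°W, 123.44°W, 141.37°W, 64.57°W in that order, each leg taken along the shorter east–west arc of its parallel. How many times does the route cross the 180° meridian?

0

Leg 1: -140.47° → +5.55°, shortest Δλ = 146.02° (east) — does not cross 180°.
Leg 2: +5.55° → -61.43°, shortest Δλ = -66.98° (west) — does not cross 180°.
Leg 3: -61.43° → -51.90°, shortest Δλ = 9.53° (east) — does not cross 180°.
Leg 4: -51.90° → -123.44°, shortest Δλ = -71.54° (west) — does not cross 180°.
Leg 5: -123.44° → -141.37°, shortest Δλ = -17.93° (west) — does not cross 180°.
Leg 6: -141.37° → -64.57°, shortest Δλ = 76.8° (east) — does not cross 180°.
Total crossings: 0.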